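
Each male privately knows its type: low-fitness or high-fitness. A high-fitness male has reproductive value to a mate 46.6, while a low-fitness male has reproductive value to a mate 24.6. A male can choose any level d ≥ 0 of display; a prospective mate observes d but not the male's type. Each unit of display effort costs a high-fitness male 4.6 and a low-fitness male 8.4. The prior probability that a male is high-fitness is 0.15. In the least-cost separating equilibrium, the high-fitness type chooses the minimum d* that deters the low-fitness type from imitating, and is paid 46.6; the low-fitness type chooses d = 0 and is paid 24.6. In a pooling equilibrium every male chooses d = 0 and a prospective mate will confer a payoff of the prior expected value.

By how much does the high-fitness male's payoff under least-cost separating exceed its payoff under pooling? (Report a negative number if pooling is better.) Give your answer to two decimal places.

Least-cost separating signal: d* solves 24.6 = 46.6 − 8.4·d*, so d* = (46.6 − 24.6)/8.4 ≈ 2.6190.
High-fitness type's separating payoff: 46.6 − 4.6 × d* = 46.6 − 4.6 × (46.6 − 24.6)/8.4 = 46.6 − 101.2/8.4 ≈ 34.5524.
Pooling payoff: 0.15 × 46.6 + 0.85 × 24.6 = 27.9.
Difference: 34.5524 − 27.9 = 6.6524, i.e. 6.65 to two decimal places.
The high-fitness type prefers to separate.

6.65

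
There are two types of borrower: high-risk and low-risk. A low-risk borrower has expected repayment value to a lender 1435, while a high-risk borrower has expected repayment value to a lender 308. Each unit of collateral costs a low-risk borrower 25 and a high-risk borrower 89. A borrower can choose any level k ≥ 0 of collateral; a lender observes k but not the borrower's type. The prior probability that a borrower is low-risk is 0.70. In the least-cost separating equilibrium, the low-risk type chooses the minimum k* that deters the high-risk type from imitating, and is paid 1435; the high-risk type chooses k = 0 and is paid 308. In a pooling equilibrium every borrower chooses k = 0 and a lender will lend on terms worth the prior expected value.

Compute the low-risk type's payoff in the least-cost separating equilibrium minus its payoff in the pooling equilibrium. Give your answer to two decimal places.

21.53

Least-cost separating signal: k* solves 308 = 1435 − 89·k*, so k* = (1435 − 308)/89 ≈ 12.6629.
Low-risk type's separating payoff: 1435 − 25 × k* = 1435 − 25 × (1435 − 308)/89 = 1435 − 28175/89 ≈ 1118.4270.
Pooling payoff: 0.70 × 1435 + 0.30 × 308 = 1096.9.
Difference: 1118.4270 − 1096.9 = 21.527, i.e. 21.53 to two decimal places.
The low-risk type prefers to separate.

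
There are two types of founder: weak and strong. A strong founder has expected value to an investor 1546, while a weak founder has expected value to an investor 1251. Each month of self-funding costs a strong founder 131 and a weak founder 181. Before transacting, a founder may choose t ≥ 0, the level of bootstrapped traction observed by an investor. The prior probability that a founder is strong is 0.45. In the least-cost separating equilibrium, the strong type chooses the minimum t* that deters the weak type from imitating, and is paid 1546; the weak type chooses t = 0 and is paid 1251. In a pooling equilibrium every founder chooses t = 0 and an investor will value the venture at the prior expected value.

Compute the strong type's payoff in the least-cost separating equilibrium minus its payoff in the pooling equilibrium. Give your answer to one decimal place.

Least-cost separating signal: t* solves 1251 = 1546 − 181·t*, so t* = (1546 − 1251)/181 ≈ 1.6298.
Strong type's separating payoff: 1546 − 131 × t* = 1546 − 131 × (1546 − 1251)/181 = 1546 − 38645/181 ≈ 1332.492.
Pooling payoff: 0.45 × 1546 + 0.55 × 1251 = 1383.75.
Difference: 1332.492 − 1383.75 = -51.258, i.e. -51.3 to one decimal place.
The strong type would prefer the pooling outcome.

-51.3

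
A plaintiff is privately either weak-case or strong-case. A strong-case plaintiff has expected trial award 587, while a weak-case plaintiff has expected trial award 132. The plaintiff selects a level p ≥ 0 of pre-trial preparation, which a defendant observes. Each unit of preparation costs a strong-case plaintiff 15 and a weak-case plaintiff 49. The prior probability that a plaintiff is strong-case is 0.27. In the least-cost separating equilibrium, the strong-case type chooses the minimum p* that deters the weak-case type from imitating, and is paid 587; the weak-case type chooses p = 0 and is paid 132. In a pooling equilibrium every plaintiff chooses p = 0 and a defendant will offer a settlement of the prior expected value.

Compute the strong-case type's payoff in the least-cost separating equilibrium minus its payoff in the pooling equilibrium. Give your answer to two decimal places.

Least-cost separating signal: p* solves 132 = 587 − 49·p*, so p* = (587 − 132)/49 ≈ 9.2857.
Strong-case type's separating payoff: 587 − 15 × p* = 587 − 15 × (587 − 132)/49 = 587 − 6825/49 ≈ 447.7143.
Pooling payoff: 0.27 × 587 + 0.73 × 132 = 254.85.
Difference: 447.7143 − 254.85 = 192.8643, i.e. 192.86 to two decimal places.
The strong-case type prefers to separate.

192.86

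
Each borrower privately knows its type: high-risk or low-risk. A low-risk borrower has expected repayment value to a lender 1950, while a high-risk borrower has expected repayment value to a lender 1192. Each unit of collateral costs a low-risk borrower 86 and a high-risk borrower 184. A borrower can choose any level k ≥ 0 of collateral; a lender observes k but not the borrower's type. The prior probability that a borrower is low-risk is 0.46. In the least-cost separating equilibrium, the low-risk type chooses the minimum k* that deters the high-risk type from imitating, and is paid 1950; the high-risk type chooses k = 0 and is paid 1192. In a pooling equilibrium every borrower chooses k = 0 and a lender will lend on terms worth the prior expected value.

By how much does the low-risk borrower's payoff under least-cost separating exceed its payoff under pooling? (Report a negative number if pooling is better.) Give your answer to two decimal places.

55.04

Least-cost separating signal: k* solves 1192 = 1950 − 184·k*, so k* = (1950 − 1192)/184 ≈ 4.1196.
Low-risk type's separating payoff: 1950 − 86 × k* = 1950 − 86 × (1950 − 1192)/184 = 1950 − 65188/184 ≈ 1595.7174.
Pooling payoff: 0.46 × 1950 + 0.54 × 1192 = 1540.68.
Difference: 1595.7174 − 1540.68 = 55.0374, i.e. 55.04 to two decimal places.
The low-risk type prefers to separate.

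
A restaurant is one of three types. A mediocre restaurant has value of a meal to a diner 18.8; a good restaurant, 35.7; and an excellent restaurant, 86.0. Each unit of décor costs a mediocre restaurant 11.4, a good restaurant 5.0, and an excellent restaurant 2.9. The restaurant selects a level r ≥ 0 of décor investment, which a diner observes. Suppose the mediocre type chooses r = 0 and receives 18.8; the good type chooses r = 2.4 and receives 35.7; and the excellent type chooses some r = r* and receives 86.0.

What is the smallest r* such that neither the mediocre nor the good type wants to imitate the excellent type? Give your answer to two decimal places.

12.46

Mediocre type (on-path payoff 18.8) won't mimic when 18.8 ≥ 86.0 − 11.4·r*, i.e. r* ≥ 5.89.
Good type (on-path payoff 35.7 − 5.0×2.4 = 23.7) won't mimic when 23.7 ≥ 86.0 − 5.0·r*, i.e. r* ≥ 12.46.
Both must hold, so r* = max(5.89, 12.46) = 12.46. The good type's constraint binds.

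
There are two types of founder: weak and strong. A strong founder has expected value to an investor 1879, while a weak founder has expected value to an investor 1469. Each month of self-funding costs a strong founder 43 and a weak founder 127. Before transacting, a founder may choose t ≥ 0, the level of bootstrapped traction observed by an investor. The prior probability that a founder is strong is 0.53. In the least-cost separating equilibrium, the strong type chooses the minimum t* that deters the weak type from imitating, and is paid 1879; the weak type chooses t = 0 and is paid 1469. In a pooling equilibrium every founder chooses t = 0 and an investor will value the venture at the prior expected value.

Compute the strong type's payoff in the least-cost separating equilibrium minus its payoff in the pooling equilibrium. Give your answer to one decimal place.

Least-cost separating signal: t* solves 1469 = 1879 − 127·t*, so t* = (1879 − 1469)/127 ≈ 3.2283.
Strong type's separating payoff: 1879 − 43 × t* = 1879 − 43 × (1879 − 1469)/127 = 1879 − 17630/127 ≈ 1740.181.
Pooling payoff: 0.53 × 1879 + 0.47 × 1469 = 1686.3.
Difference: 1740.181 − 1686.3 = 53.881, i.e. 53.9 to one decimal place.
The strong type prefers to separate.

53.9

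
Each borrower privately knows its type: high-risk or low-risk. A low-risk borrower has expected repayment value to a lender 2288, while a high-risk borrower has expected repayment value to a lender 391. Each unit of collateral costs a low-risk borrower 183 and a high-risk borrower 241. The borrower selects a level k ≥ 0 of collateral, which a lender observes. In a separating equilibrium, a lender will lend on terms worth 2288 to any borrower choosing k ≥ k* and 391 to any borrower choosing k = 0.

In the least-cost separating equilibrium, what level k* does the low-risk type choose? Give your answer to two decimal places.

7.87

A high-risk borrower choosing k = 0 receives 391.
Imitating at k* instead would pay 2288 at cost 241·k*, netting 2288 − 241·k*.
Indifference: 391 = 2288 − 241·k*, so k* = (2288 − 391) / 241 ≈ 7.87.
This is the high-risk type's binding incentive-compatibility constraint; any k ≥ 7.87 sustains separation on that side.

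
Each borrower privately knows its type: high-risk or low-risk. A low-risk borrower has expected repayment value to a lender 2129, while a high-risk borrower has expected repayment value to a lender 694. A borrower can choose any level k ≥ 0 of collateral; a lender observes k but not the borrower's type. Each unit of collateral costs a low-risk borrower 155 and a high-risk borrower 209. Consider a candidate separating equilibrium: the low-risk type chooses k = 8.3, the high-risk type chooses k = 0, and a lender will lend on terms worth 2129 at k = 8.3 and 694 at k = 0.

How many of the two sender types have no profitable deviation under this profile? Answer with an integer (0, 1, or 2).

2

High-risk type: stay at 0 → 694; mimic → 2129 − 209 × 8.3 = 394.3. IC holds (694 ≥ 394.3).
Low-risk type: signal → 2129 − 155 × 8.3 = 842.5; deviate to 0 → 694. IC holds (842.5 ≥ 694).
2 of 2 constraints hold, so this is a separating equilibrium.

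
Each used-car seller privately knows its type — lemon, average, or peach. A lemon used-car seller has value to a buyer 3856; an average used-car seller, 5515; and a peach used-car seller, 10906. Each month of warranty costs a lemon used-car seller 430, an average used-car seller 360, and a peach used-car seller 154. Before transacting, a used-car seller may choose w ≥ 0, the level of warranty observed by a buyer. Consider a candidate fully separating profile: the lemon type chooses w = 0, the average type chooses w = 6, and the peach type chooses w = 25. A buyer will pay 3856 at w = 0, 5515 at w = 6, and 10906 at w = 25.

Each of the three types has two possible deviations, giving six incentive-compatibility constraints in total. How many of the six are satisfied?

Average (own payoff 5515 − 360×6 = 3355): to w=0 gives 3856 → profitable ✗; to w=25 gives 10906 − 360×25 = 1906 → no gain ✓.
Peach (own payoff 10906 − 154×25 = 7056): to w=0 gives 3856 → no gain ✓; to w=6 gives 5515 − 154×6 = 4591 → no gain ✓.
Lemon (own payoff 3856): to w=6 gives 5515 − 430×6 = 2935 → no gain ✓; to w=25 gives 10906 − 430×25 = 156 → no gain ✓.
5 of the 6 constraints hold; not an equilibrium.

5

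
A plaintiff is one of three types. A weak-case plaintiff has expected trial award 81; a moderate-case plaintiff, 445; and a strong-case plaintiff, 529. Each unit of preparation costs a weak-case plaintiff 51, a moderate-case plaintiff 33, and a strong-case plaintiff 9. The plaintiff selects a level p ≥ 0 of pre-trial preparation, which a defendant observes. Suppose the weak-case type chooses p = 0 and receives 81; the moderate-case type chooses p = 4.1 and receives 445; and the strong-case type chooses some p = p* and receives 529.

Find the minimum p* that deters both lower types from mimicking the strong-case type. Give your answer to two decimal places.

8.78

Moderate-case type (on-path payoff 445 − 33×4.1 = 309.7) won't mimic when 309.7 ≥ 529 − 33·p*, i.e. p* ≥ 6.65.
Weak-case type (on-path payoff 81) won't mimic when 81 ≥ 529 − 51·p*, i.e. p* ≥ 8.78.
Both must hold, so p* = max(8.78, 6.65) = 8.78. The weak-case type's constraint binds.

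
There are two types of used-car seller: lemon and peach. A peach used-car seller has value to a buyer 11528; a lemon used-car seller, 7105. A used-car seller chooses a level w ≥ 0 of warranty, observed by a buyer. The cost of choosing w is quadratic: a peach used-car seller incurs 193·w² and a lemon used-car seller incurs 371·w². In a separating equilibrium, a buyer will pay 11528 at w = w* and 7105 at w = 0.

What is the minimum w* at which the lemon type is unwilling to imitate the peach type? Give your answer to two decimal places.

The lemon type at w = 0 receives 7105; imitating at w* yields 11528 − 371·w*².
Indifference: 7105 = 11528 − 371·w*², so w*² = (11528 − 7105) / 371 ≈ 11.9218.
w* = √11.9218 ≈ 3.45.

3.45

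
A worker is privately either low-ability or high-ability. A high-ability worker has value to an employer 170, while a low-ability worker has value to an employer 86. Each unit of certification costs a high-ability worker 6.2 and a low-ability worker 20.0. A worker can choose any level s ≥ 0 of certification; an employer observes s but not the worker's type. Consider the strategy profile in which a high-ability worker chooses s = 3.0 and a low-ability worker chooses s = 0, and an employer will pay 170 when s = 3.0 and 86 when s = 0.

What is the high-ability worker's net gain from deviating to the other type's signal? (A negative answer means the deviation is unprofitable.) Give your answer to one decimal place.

-65.4

Playing s = 3.0 the high-ability worker receives 170 − 6.2 × 3.0 = 151.4.
Deviating to s = 0 yields 86 instead.
Gain from deviating: 86 − 151.4 = -65.4.
The gain is negative, so the high-ability type's incentive-compatibility constraint is satisfied.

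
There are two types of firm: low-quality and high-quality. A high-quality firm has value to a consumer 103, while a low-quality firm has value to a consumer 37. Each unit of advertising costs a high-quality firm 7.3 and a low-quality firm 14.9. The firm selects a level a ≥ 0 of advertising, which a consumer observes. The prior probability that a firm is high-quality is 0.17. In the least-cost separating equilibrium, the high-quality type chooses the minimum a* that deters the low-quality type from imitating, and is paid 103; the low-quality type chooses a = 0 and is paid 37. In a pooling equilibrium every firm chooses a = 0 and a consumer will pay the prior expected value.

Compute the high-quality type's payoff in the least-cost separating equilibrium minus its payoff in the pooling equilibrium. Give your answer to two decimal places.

22.44

Least-cost separating signal: a* solves 37 = 103 − 14.9·a*, so a* = (103 − 37)/14.9 ≈ 4.4295.
High-quality type's separating payoff: 103 − 7.3 × a* = 103 − 7.3 × (103 − 37)/14.9 = 103 − 481.8/14.9 ≈ 70.6644.
Pooling payoff: 0.17 × 103 + 0.83 × 37 = 48.22.
Difference: 70.6644 − 48.22 = 22.4444, i.e. 22.44 to two decimal places.
The high-quality type prefers to separate.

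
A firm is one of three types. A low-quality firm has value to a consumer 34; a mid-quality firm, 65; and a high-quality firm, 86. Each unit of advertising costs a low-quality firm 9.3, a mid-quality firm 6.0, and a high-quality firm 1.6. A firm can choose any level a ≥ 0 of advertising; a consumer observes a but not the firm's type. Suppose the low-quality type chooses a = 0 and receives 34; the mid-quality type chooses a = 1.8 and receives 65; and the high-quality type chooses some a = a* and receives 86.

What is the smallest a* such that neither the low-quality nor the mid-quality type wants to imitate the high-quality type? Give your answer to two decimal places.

Mid-quality type (on-path payoff 65 − 6.0×1.8 = 54.2) won't mimic when 54.2 ≥ 86 − 6.0·a*, i.e. a* ≥ 5.30.
Low-quality type (on-path payoff 34) won't mimic when 34 ≥ 86 − 9.3·a*, i.e. a* ≥ 5.59.
Both must hold, so a* = max(5.59, 5.30) = 5.59. The low-quality type's constraint binds.

5.59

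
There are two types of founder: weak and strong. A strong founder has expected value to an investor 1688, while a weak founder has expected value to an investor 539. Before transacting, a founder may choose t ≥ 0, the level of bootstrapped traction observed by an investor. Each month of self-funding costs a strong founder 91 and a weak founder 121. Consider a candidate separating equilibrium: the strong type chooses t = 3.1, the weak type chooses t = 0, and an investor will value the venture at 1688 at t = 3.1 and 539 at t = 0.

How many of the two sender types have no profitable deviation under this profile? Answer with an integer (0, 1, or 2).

1

Weak type: stay at 0 → 539; mimic → 1688 − 121 × 3.1 = 1312.9. IC fails (539 < 1312.9).
Strong type: signal → 1688 − 91 × 3.1 = 1405.9; deviate to 0 → 539. IC holds (1405.9 ≥ 539).
1 of 2 constraints hold, so this profile is not an equilibrium.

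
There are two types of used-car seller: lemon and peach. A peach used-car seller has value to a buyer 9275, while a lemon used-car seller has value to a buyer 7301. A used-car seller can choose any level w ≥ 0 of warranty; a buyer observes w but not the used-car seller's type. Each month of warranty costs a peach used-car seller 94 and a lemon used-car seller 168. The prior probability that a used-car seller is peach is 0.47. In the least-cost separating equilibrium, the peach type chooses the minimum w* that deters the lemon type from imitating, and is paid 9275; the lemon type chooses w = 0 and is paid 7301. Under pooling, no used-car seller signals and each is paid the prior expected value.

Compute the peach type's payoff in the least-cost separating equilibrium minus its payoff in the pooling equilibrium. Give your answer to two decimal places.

Least-cost separating signal: w* solves 7301 = 9275 − 168·w*, so w* = (9275 − 7301)/168 = 11.75.
Peach type's separating payoff: 9275 − 94 × w* = 9275 − 94 × (9275 − 7301)/168 = 9275 − 185556/168 = 8170.5.
Pooling payoff: 0.47 × 9275 + 0.53 × 7301 = 8228.78.
Difference: 8170.5 − 8228.78 = -58.28.
The peach type would prefer the pooling outcome.

-58.28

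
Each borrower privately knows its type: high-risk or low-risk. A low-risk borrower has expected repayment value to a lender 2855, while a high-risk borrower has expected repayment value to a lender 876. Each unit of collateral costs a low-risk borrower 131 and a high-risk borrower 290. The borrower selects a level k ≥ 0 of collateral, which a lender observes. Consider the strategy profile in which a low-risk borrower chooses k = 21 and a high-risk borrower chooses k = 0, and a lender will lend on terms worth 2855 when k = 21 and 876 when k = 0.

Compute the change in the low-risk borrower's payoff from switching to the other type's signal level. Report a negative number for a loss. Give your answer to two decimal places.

772.00

Playing k = 21 the low-risk borrower receives 2855 − 131 × 21 = 104.
Deviating to k = 0 yields 876 instead.
Gain from deviating: 876 − 104 = 772.00.
The gain is positive, so the low-risk type's incentive-compatibility constraint is violated — this profile is not a separating equilibrium.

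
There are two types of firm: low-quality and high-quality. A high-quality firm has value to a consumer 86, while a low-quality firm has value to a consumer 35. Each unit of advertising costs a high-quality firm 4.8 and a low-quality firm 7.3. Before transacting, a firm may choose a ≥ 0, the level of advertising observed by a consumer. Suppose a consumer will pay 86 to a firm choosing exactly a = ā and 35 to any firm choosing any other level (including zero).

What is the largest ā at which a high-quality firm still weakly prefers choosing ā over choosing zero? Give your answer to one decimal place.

10.6

Choosing ā yields the high-quality type 86 − 4.8·ā; choosing zero yields 35.
The high-quality type is indifferent at 86 − 4.8·ā = 35, i.e. ā = (86 − 35) / 4.8 ≈ 10.6.
For any ā above 10.6 the high-quality type would rather pool at zero, so separation collapses.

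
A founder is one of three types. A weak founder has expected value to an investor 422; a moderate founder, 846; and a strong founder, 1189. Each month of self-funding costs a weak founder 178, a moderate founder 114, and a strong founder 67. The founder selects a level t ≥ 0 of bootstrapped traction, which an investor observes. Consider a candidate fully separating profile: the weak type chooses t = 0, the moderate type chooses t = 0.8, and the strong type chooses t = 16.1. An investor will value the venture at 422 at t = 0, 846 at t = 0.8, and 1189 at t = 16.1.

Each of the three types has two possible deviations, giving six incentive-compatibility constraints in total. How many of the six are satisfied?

3

Strong (own payoff 1189 − 67×16.1 = 110.3): to t=0 gives 422 → profitable ✗; to t=0.8 gives 846 − 67×0.8 = 792.4 → profitable ✗.
Weak (own payoff 422): to t=0.8 gives 846 − 178×0.8 = 703.6 → profitable ✗; to t=16.1 gives 1189 − 178×16.1 = -1676.8 → no gain ✓.
Moderate (own payoff 846 − 114×0.8 = 754.8): to t=0 gives 422 → no gain ✓; to t=16.1 gives 1189 − 114×16.1 = -646.4 → no gain ✓.
3 of the 6 constraints hold; not an equilibrium.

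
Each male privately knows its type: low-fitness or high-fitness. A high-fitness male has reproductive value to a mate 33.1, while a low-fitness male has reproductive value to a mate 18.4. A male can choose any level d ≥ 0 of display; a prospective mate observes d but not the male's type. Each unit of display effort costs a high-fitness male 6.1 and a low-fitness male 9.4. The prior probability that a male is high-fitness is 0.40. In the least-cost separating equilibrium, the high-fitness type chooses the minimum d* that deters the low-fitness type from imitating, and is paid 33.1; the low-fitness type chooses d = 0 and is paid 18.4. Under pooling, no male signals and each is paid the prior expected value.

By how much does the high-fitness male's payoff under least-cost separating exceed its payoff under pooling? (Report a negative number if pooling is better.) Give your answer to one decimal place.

Least-cost separating signal: d* solves 18.4 = 33.1 − 9.4·d*, so d* = (33.1 − 18.4)/9.4 ≈ 1.5638.
High-fitness type's separating payoff: 33.1 − 6.1 × d* = 33.1 − 6.1 × (33.1 − 18.4)/9.4 = 33.1 − 89.67/9.4 ≈ 23.561.
Pooling payoff: 0.40 × 33.1 + 0.60 × 18.4 = 24.28.
Difference: 23.561 − 24.28 = -0.719, i.e. -0.7 to one decimal place.
The high-fitness type would prefer the pooling outcome.

-0.7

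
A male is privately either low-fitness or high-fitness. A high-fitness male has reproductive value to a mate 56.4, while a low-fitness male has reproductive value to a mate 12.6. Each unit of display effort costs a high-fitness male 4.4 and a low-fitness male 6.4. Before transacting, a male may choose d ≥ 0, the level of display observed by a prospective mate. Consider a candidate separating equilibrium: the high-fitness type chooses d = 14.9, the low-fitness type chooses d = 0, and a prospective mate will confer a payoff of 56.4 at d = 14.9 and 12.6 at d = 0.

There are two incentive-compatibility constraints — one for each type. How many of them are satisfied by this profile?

Low-fitness type: stay at 0 → 12.6; mimic → 56.4 − 6.4 × 14.9 = -38.96. IC holds (12.6 ≥ -38.96).
High-fitness type: signal → 56.4 − 4.4 × 14.9 = -9.16; deviate to 0 → 12.6. IC fails (-9.16 < 12.6).
1 of 2 constraints hold, so this profile is not an equilibrium.

1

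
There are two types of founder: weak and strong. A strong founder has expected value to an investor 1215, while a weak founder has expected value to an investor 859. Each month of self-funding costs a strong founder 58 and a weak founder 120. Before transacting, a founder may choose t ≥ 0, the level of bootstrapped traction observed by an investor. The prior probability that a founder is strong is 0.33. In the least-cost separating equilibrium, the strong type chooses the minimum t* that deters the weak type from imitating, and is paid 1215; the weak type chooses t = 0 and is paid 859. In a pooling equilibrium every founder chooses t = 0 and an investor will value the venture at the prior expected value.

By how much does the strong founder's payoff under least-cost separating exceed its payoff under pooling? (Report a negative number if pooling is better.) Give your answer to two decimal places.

Least-cost separating signal: t* solves 859 = 1215 − 120·t*, so t* = (1215 − 859)/120 ≈ 2.9667.
Strong type's separating payoff: 1215 − 58 × t* = 1215 − 58 × (1215 − 859)/120 = 1215 − 20648/120 ≈ 1042.9333.
Pooling payoff: 0.33 × 1215 + 0.67 × 859 = 976.48.
Difference: 1042.9333 − 976.48 = 66.4533, i.e. 66.45 to two decimal places.
The strong type prefers to separate.

66.45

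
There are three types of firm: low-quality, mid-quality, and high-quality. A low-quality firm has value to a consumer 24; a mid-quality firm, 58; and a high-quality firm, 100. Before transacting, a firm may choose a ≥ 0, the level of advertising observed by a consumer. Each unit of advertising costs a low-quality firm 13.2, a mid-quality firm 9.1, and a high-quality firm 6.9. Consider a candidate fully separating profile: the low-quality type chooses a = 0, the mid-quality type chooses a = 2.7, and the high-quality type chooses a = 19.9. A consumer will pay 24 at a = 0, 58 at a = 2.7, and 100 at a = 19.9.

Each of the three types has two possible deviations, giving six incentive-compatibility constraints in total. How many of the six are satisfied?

4

Mid-quality (own payoff 58 − 9.1×2.7 = 33.43): to a=0 gives 24 → no gain ✓; to a=19.9 gives 100 − 9.1×19.9 = -81.09 → no gain ✓.
High-quality (own payoff 100 − 6.9×19.9 = -37.31): to a=0 gives 24 → profitable ✗; to a=2.7 gives 58 − 6.9×2.7 = 39.37 → profitable ✗.
Low-quality (own payoff 24): to a=2.7 gives 58 − 13.2×2.7 = 22.36 → no gain ✓; to a=19.9 gives 100 − 13.2×19.9 = -162.68 → no gain ✓.
4 of the 6 constraints hold; not an equilibrium.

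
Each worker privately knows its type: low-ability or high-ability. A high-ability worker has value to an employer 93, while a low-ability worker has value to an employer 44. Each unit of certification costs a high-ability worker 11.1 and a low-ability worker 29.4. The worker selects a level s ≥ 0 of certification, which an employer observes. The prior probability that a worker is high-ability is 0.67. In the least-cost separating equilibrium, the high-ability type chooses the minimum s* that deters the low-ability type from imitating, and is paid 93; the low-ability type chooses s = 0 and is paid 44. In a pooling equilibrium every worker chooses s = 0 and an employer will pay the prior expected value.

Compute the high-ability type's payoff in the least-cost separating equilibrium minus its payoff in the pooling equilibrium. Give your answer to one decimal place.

Least-cost separating signal: s* solves 44 = 93 − 29.4·s*, so s* = (93 − 44)/29.4 ≈ 1.6667.
High-ability type's separating payoff: 93 − 11.1 × s* = 93 − 11.1 × (93 − 44)/29.4 = 93 − 543.9/29.4 = 74.5.
Pooling payoff: 0.67 × 93 + 0.33 × 44 = 76.83.
Difference: 74.5 − 76.83 = -2.33, i.e. -2.3 to one decimal place.
The high-ability type would prefer the pooling outcome.

-2.3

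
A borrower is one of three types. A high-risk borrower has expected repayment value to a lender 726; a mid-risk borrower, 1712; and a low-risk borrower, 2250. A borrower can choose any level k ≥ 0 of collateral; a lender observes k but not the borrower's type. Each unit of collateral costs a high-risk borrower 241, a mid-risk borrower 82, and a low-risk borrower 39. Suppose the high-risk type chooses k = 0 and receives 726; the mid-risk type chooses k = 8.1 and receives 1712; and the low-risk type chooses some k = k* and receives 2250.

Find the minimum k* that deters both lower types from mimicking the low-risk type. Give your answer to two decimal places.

14.66

High-risk type (on-path payoff 726) won't mimic when 726 ≥ 2250 − 241·k*, i.e. k* ≥ 6.32.
Mid-risk type (on-path payoff 1712 − 82×8.1 = 1047.8) won't mimic when 1047.8 ≥ 2250 − 82·k*, i.e. k* ≥ 14.66.
Both must hold, so k* = max(6.32, 14.66) = 14.66. The mid-risk type's constraint binds.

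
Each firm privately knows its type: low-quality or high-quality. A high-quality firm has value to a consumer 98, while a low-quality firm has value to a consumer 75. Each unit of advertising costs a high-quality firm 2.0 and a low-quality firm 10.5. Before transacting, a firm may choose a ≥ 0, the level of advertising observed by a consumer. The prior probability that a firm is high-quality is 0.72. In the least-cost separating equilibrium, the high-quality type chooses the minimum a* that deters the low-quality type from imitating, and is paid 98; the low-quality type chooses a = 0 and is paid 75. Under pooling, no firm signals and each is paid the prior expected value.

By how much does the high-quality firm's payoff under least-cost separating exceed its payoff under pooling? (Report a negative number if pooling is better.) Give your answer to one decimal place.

2.1

Least-cost separating signal: a* solves 75 = 98 − 10.5·a*, so a* = (98 − 75)/10.5 ≈ 2.1905.
High-quality type's separating payoff: 98 − 2.0 × a* = 98 − 2.0 × (98 − 75)/10.5 = 98 − 46/10.5 ≈ 93.619.
Pooling payoff: 0.72 × 98 + 0.28 × 75 = 91.56.
Difference: 93.619 − 91.56 = 2.059, i.e. 2.1 to one decimal place.
The high-quality type prefers to separate.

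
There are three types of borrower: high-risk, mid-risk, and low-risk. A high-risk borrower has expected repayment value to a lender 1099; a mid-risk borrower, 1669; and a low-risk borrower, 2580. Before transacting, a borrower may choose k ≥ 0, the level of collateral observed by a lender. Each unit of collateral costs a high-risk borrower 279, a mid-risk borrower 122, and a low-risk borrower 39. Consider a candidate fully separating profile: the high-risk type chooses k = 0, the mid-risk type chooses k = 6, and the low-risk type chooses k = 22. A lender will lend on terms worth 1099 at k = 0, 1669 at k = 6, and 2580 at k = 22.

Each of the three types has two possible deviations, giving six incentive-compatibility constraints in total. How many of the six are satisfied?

High-risk (own payoff 1099): to k=6 gives 1669 − 279×6 = -5 → no gain ✓; to k=22 gives 2580 − 279×22 = -3558 → no gain ✓.
Mid-risk (own payoff 1669 − 122×6 = 937): to k=0 gives 1099 → profitable ✗; to k=22 gives 2580 − 122×22 = -104 → no gain ✓.
Low-risk (own payoff 2580 − 39×22 = 1722): to k=0 gives 1099 → no gain ✓; to k=6 gives 1669 − 39×6 = 1435 → no gain ✓.
5 of the 6 constraints hold; not an equilibrium.

5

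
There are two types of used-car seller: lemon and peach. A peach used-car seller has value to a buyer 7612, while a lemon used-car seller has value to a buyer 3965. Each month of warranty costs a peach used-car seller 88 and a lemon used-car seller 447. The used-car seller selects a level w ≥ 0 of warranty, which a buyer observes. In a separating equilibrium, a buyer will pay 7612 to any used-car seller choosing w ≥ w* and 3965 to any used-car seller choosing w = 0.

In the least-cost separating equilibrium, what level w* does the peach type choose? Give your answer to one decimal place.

A lemon used-car seller choosing w = 0 receives 3965.
Imitating at w* instead would pay 7612 at cost 447·w*, netting 7612 − 447·w*.
Indifference: 3965 = 7612 − 447·w*, so w* = (7612 − 3965) / 447 ≈ 8.2.
At w* the lemon type's incentive constraint just binds; the peach type strictly prefers w* since its per-unit cost is lower.

8.2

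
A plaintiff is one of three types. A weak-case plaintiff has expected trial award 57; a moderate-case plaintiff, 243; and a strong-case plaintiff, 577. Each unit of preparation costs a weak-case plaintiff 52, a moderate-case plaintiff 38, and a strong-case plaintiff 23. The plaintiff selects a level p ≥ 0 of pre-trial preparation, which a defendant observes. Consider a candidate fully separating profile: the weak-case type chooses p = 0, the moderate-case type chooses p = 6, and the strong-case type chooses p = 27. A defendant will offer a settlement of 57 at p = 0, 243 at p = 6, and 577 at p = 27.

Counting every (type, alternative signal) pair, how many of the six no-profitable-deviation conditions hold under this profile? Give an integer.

Weak-case (own payoff 57): to p=6 gives 243 − 52×6 = -69 → no gain ✓; to p=27 gives 577 − 52×27 = -827 → no gain ✓.
Strong-case (own payoff 577 − 23×27 = -44): to p=0 gives 57 → profitable ✗; to p=6 gives 243 − 23×6 = 105 → profitable ✗.
Moderate-case (own payoff 243 − 38×6 = 15): to p=0 gives 57 → profitable ✗; to p=27 gives 577 − 38×27 = -449 → no gain ✓.
3 of the 6 constraints hold; not an equilibrium.

3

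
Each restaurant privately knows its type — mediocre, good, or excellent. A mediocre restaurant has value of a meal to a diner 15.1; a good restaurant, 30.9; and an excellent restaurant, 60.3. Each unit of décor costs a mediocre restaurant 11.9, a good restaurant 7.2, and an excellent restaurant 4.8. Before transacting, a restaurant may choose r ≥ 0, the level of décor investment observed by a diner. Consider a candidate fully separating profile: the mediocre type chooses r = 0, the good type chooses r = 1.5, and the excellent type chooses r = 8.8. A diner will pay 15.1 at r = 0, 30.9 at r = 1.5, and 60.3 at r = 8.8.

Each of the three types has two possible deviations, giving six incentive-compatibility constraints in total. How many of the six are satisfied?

5

Mediocre (own payoff 15.1): to r=1.5 gives 30.9 − 11.9×1.5 = 13.05 → no gain ✓; to r=8.8 gives 60.3 − 11.9×8.8 = -44.42 → no gain ✓.
Good (own payoff 30.9 − 7.2×1.5 = 20.1): to r=0 gives 15.1 → no gain ✓; to r=8.8 gives 60.3 − 7.2×8.8 = -3.06 → no gain ✓.
Excellent (own payoff 60.3 − 4.8×8.8 = 18.06): to r=0 gives 15.1 → no gain ✓; to r=1.5 gives 30.9 − 4.8×1.5 = 23.7 → profitable ✗.
5 of the 6 constraints hold; not an equilibrium.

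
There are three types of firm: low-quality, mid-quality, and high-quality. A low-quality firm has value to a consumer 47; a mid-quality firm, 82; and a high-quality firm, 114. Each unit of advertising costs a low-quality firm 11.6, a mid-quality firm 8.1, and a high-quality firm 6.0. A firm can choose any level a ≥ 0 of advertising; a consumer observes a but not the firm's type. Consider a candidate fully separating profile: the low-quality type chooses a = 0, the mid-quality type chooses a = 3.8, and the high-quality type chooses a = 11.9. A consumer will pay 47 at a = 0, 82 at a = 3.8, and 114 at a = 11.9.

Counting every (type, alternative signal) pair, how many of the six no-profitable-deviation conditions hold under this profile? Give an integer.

High-quality (own payoff 114 − 6.0×11.9 = 42.6): to a=0 gives 47 → profitable ✗; to a=3.8 gives 82 − 6.0×3.8 = 59.2 → profitable ✗.
Low-quality (own payoff 47): to a=3.8 gives 82 − 11.6×3.8 = 37.92 → no gain ✓; to a=11.9 gives 114 − 11.6×11.9 = -24.04 → no gain ✓.
Mid-quality (own payoff 82 − 8.1×3.8 = 51.22): to a=0 gives 47 → no gain ✓; to a=11.9 gives 114 − 8.1×11.9 = 17.61 → no gain ✓.
4 of the 6 constraints hold; not an equilibrium.

4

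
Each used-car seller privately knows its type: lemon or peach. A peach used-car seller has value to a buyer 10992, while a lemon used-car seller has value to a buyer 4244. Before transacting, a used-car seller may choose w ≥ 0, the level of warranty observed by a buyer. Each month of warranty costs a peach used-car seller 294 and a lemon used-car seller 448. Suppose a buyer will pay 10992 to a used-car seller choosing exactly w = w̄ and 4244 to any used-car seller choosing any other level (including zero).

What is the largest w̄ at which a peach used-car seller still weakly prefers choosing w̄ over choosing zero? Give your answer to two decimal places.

22.95

Choosing w̄ yields the peach type 10992 − 294·w̄; choosing zero yields 4244.
The peach type is indifferent at 10992 − 294·w̄ = 4244, i.e. w̄ = (10992 − 4244) / 294 ≈ 22.95.
For any w̄ above 22.95 the peach type would rather pool at zero, so separation collapses.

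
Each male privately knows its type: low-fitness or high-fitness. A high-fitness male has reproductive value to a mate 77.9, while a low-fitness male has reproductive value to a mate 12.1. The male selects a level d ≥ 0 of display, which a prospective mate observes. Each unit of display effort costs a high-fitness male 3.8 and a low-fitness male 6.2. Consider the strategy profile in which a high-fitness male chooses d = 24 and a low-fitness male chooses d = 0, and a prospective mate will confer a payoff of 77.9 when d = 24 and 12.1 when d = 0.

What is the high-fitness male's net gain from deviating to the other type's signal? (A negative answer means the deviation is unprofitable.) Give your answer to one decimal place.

25.4

Playing d = 24 the high-fitness male receives 77.9 − 3.8 × 24 = -13.3.
Deviating to d = 0 yields 12.1 instead.
Gain from deviating: 12.1 − (-13.3) = 25.4.
The gain is positive, so the high-fitness type's incentive-compatibility constraint is violated — this profile is not a separating equilibrium.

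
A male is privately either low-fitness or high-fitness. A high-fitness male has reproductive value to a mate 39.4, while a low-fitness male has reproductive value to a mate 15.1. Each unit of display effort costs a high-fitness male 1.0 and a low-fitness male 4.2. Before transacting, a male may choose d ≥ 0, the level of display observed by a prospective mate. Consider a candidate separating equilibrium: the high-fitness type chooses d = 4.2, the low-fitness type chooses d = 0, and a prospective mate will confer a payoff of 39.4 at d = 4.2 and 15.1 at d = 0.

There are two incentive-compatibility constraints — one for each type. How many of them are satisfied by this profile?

1

High-fitness type: signal → 39.4 − 1.0 × 4.2 = 35.2; deviate to 0 → 15.1. IC holds (35.2 ≥ 15.1).
Low-fitness type: stay at 0 → 15.1; mimic → 39.4 − 4.2 × 4.2 = 21.76. IC fails (15.1 < 21.76).
1 of 2 constraints hold, so this profile is not an equilibrium.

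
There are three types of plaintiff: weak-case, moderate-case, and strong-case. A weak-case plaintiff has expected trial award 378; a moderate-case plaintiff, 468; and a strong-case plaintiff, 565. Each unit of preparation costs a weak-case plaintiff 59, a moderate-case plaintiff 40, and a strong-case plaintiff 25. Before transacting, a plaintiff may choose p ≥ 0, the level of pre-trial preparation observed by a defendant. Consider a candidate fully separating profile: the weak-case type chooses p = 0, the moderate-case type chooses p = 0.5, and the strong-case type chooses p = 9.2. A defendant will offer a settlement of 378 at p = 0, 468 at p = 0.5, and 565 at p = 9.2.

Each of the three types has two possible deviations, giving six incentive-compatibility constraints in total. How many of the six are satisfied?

Strong-case (own payoff 565 − 25×9.2 = 335): to p=0 gives 378 → profitable ✗; to p=0.5 gives 468 − 25×0.5 = 455.5 → profitable ✗.
Weak-case (own payoff 378): to p=0.5 gives 468 − 59×0.5 = 438.5 → profitable ✗; to p=9.2 gives 565 − 59×9.2 = 22.2 → no gain ✓.
Moderate-case (own payoff 468 − 40×0.5 = 448): to p=0 gives 378 → no gain ✓; to p=9.2 gives 565 − 40×9.2 = 197 → no gain ✓.
3 of the 6 constraints hold; not an equilibrium.

3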